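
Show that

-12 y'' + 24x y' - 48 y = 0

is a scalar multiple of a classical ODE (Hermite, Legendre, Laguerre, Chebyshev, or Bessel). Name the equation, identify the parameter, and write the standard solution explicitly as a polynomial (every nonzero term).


All three coefficients share the factor -12; dividing through by -12 gives  y'' - 2x y' + 4 y = 0.
This matches the Hermite equation y'' - 2x y' + 2n y = 0 with 2n = 4, so n = 2; the polynomial solution is H_2(x).
With y = sum_k a_k x^k, matching x^k gives (k+2)(k+1) a_{k+2} = 2(k - n) a_k = 2(k - 2) a_k. The right side vanishes at k = 2, so the series with the parity of 2 terminates at degree 2.
Standard normalization: leading coefficient of H_n is 2^n, so a_2 = 2^2 = 4. Work downward with a_k = (k+1)(k+2) a_{k+2} / (2(k - n)):
  a_0 = (1)(2)(4) / (2(0 - 2)) = 8/(-4) = -2
Hence H_2(x) = 4 x^2 - 2.

H_2(x); series = 4 x^2 - 2


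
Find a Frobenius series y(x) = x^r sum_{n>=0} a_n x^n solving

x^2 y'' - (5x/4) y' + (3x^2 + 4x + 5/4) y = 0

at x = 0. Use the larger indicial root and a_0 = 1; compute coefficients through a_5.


Write in Frobenius form y'' + (p(x)/x) y' + (q(x)/x^2) y = 0:
  p(x) = -5/4,  q(x) = 3x^2 + 4x + 5/4.
Indicial equation: r(r-1) + (-5/4) r + (5/4) = 0 -> roots r_1 = 5/4, r_2 = 1.
Take r = r_1 = 5/4. Let y(x) = x^r sum_{n>=0} a_n x^n with a_0 = 1.
Substitute y = x^r sum a_n x^n and match x^{r+n}. The recurrence is
  D(n) a_n + 4 a_{n-1} + 3 a_{n-2} = 0,  where D(n) = (r+n)(r+n-1) + (-5/4)(r+n) + (5/4).
  a_n = [-4 a_{n-1} - 3 a_{n-2}] / D(n).
Since the indicial polynomial factors as (r - r_1)(r - r_2), D(n) = (r_1 + n - r_1)(r_1 + n - r_2) = n(n + 1/4).
Evaluating step by step (a_0 = 1):
  n = 1: D(1) = 1(1 + 1/4) = 5/4; numerator = -4(1) = -4; a_1 = (-4)/(5/4) = -16/5
  n = 2: D(2) = 2(2 + 1/4) = 9/2; numerator = -4(-16/5) - 3(1) = 49/5; a_2 = (49/5)/(9/2) = 98/45
  n = 3: D(3) = 3(3 + 1/4) = 39/4; numerator = -4(98/45) - 3(-16/5) = 8/9; a_3 = (8/9)/(39/4) = 32/351
  n = 4: D(4) = 4(4 + 1/4) = 17; numerator = -4(32/351) - 3(98/45) = -12106/1755; a_4 = (-12106/1755)/(17) = -12106/29835
  n = 5: D(5) = 5(5 + 1/4) = 105/4; numerator = -4(-12106/29835) - 3(32/351) = 40264/29835; a_5 = (40264/29835)/(105/4) = 23008/447525

r = 5/4; a_0 = 1; a_1 = -16/5; a_2 = 98/45; a_3 = 32/351; a_4 = -12106/29835; a_5 = 23008/447525


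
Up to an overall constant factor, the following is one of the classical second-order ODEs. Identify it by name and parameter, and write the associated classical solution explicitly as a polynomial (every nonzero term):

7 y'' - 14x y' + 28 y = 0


All three coefficients share the factor 7; dividing through by 7 gives  y'' - 2x y' + 4 y = 0.
This matches the Hermite equation y'' - 2x y' + 2n y = 0 with 2n = 4, so n = 2; the polynomial solution is H_2(x).
With y = sum_k a_k x^k, matching x^k gives (k+2)(k+1) a_{k+2} = 2(k - n) a_k = 2(k - 2) a_k. The right side vanishes at k = 2, so the series with the parity of 2 terminates at degree 2.
Standard normalization: leading coefficient of H_n is 2^n, so a_2 = 2^2 = 4. Work downward with a_k = (k+1)(k+2) a_{k+2} / (2(k - n)):
  a_0 = (1)(2)(4) / (2(0 - 2)) = 8/(-4) = -2
Hence H_2(x) = 4 x^2 - 2.

H_2(x); series = 4 x^2 - 2


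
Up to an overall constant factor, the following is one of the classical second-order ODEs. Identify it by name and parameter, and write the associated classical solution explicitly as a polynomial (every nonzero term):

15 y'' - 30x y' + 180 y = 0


All three coefficients share the factor 15; dividing through by 15 gives  y'' - 2x y' + 12 y = 0.
This matches the Hermite equation y'' - 2x y' + 2n y = 0 with 2n = 12, so n = 6; the polynomial solution is H_6(x).
With y = sum_k a_k x^k, matching x^k gives (k+2)(k+1) a_{k+2} = 2(k - n) a_k = 2(k - 6) a_k. The right side vanishes at k = 6, so the series with the parity of 6 terminates at degree 6.
Standard normalization: leading coefficient of H_n is 2^n, so a_6 = 2^6 = 64. Work downward with a_k = (k+1)(k+2) a_{k+2} / (2(k - n)):
  a_4 = (5)(6)(64) / (2(4 - 6)) = 1920/(-4) = -480
  a_2 = (3)(4)(-480) / (2(2 - 6)) = -5760/(-8) = 720
  a_0 = (1)(2)(720) / (2(0 - 6)) = 1440/(-12) = -120
Hence H_6(x) = 64 x^6 - 480 x^4 + 720 x^2 - 120.

H_6(x); series = 64 x^6 - 480 x^4 + 720 x^2 - 120


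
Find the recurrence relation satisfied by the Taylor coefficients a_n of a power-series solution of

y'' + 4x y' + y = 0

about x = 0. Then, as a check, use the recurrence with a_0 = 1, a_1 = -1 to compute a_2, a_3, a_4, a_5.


Substitute y = sum_n a_n x^n.
y''(x) has coefficient (n+2)(n+1) a_{n+2} at x^n;
4 x y'(x) has coefficient 4 n a_n at x^n (shift);
y(x) has coefficient 1 a_n at x^n.
Matching x^n: (n+2)(n+1) a_{n+2} + (4n + 1) a_n = 0.
Thus a_{n+2} = (-4n - 1) / ((n+1)(n+2)) * a_n.

Check with a_0 = 1, a_1 = -1 (apply the recurrence for n = 0, 1, 2, 3): a_0 = 1, a_1 = -1, a_2 = -1/2, a_3 = 5/6, a_4 = 3/8, a_5 = -13/24.

a_(n+2) = (-4n - 1) / ((n+1)(n+2)) * a_n; check: a_0 = 1, a_1 = -1, a_2 = -1/2, a_3 = 5/6, a_4 = 3/8, a_5 = -13/24


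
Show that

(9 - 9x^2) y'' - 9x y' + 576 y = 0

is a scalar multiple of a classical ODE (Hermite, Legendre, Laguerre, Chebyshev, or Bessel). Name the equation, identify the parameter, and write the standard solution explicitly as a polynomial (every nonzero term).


All three coefficients share the factor 9; dividing through by 9 gives  (1 - x^2) y'' - x y' + 64 y = 0.
This matches the Chebyshev equation (1 - x^2) y'' - x y' + n^2 y = 0 (note the -x y' term, not -2x y') with n^2 = 64, so n = 8; the polynomial solution is T_8(x).
With y = sum_k a_k x^k, matching x^k gives (k+2)(k+1) a_{k+2} = (k^2 - n^2) a_k = (k - 8)(k + 8) a_k. The right side vanishes at k = 8, so the series with the parity of 8 terminates at degree 8.
Standard normalization: leading coefficient of T_n is 2^(n-1), so a_8 = 2^7 = 128. Work downward with a_k = (k+1)(k+2) a_{k+2} / ((k - 8)(k + 8)):
  a_6 = (7)(8)(128) / ((6 - 8)(6 + 8)) = 7168/(-28) = -256
  a_4 = (5)(6)(-256) / ((4 - 8)(4 + 8)) = -7680/(-48) = 160
  a_2 = (3)(4)(160) / ((2 - 8)(2 + 8)) = 1920/(-60) = -32
  a_0 = (1)(2)(-32) / ((0 - 8)(0 + 8)) = -64/(-64) = 1
Hence T_8(x) = 128 x^8 - 256 x^6 + 160 x^4 - 32 x^2 + 1.

T_8(x); series = 128 x^8 - 256 x^6 + 160 x^4 - 32 x^2 + 1


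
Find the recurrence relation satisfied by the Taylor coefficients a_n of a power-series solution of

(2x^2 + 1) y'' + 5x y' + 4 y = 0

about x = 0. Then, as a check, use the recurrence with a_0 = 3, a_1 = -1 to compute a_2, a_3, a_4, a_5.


Substitute y = sum_n a_n x^n.
(1 + 2 x^2) y'' contributes (n+2)(n+1) a_{n+2} + 2 n(n-1) a_n at x^n.
5 x y'(x) contributes 5 n a_n at x^n.
4 y(x) contributes 4 a_n at x^n.
Matching x^n: (n+2)(n+1) a_{n+2} + (2 n(n-1) + 5 n + 4) a_n = 0.
Thus a_{n+2} = (-2 n(n-1) - 5 n - 4) / ((n+1)(n+2)) * a_n.

Check with a_0 = 3, a_1 = -1 (apply the recurrence for n = 0, 1, 2, 3): a_0 = 3, a_1 = -1, a_2 = -6, a_3 = 3/2, a_4 = 9, a_5 = -93/40.

a_(n+2) = (-2 n(n-1) - 5 n - 4) / ((n+1)(n+2)) * a_n; check: a_0 = 3, a_1 = -1, a_2 = -6, a_3 = 3/2, a_4 = 9, a_5 = -93/40


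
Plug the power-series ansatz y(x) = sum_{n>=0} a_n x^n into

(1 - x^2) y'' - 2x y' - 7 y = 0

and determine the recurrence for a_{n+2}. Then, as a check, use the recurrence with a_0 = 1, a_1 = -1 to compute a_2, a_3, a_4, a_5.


Substitute y = sum_n a_n x^n.
(1 - 1 x^2) y'' contributes (n+2)(n+1) a_{n+2} - n(n-1) a_n at x^n.
-2 x y'(x) contributes -2 n a_n at x^n.
-7 y(x) contributes -7 a_n at x^n.
Matching x^n: (n+2)(n+1) a_{n+2} + (-n(n-1) - 2 n - 7) a_n = 0.
Thus a_{n+2} = (n(n-1) + 2 n + 7) / ((n+1)(n+2)) * a_n.

Check with a_0 = 1, a_1 = -1 (apply the recurrence for n = 0, 1, 2, 3): a_0 = 1, a_1 = -1, a_2 = 7/2, a_3 = -3/2, a_4 = 91/24, a_5 = -57/40.

a_(n+2) = (n(n-1) + 2 n + 7) / ((n+1)(n+2)) * a_n; check: a_0 = 1, a_1 = -1, a_2 = 7/2, a_3 = -3/2, a_4 = 91/24, a_5 = -57/40


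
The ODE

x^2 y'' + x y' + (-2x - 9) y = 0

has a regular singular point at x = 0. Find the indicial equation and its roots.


Divide by x^2 to reach normal form y'' + P_1(x) y' + P_2(x) y = 0 with P_1(x) = 1/x and P_2(x) = -2/x - 9/x^2.
x = 0 is a singular point because the y'-coefficient 1/x has a pole at x = 0 and the y-coefficient -2/x - 9/x^2 has a pole at x = 0.
It is a regular singular point because x P_1(x) = p(x) = 1 and x^2 P_2(x) = q(x) = -2x - 9 are polynomials, hence analytic at x = 0.
p(0) = 1,  q(0) = -9.
Indicial equation: r(r-1) + p(0) r + q(0) = 0, i.e. r^2 + (p(0) - 1) r + q(0) = 0, i.e. r^2 - 9 = 0.
Discriminant: (0)^2 - 4(-9) = 36, so r = (0 ± 6)/2.
Solving: r_1 = 3, r_2 = -3.

indicial: r^2 - 9 = 0; roots r_1 = 3, r_2 = -3


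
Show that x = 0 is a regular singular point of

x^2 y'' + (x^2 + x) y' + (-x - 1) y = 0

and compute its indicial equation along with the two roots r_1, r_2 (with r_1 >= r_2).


Divide by x^2 to reach normal form y'' + P_1(x) y' + P_2(x) y = 0 with P_1(x) = 1 + 1/x and P_2(x) = -1/x - 1/x^2.
x = 0 is a singular point because the y'-coefficient 1 + 1/x has a pole at x = 0 and the y-coefficient -1/x - 1/x^2 has a pole at x = 0.
It is a regular singular point because x P_1(x) = p(x) = x + 1 and x^2 P_2(x) = q(x) = -x - 1 are polynomials, hence analytic at x = 0.
p(0) = 1,  q(0) = -1.
Indicial equation: r(r-1) + p(0) r + q(0) = 0, i.e. r^2 + (p(0) - 1) r + q(0) = 0, i.e. r^2 - 1 = 0.
Discriminant: (0)^2 - 4(-1) = 4, so r = (0 ± 2)/2.
Solving: r_1 = 1, r_2 = -1.

indicial: r^2 - 1 = 0; roots r_1 = 1, r_2 = -1


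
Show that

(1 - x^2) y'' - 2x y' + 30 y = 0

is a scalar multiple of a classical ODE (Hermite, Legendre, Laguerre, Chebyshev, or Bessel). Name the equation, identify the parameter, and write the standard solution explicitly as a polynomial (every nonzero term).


The equation is already in a standard form:  (1 - x^2) y'' - 2x y' + 30 y = 0.
This matches the Legendre equation (1 - x^2) y'' - 2x y' + n(n+1) y = 0 (note the -2x y' term) with n(n+1) = 30, so n = 5; the polynomial solution is P_5(x).
With y = sum_k a_k x^k, matching x^k gives (k+2)(k+1) a_{k+2} = [k(k+1) - n(n+1)] a_k = (k - 5)(k + 6) a_k. The right side vanishes at k = 5, so the series with the parity of 5 terminates at degree 5.
Standard normalization (P_n(1) = 1): leading coefficient (2n)!/(2^n (n!)^2) = 3628800/(32*14400) = 63/8, so a_5 = 63/8. Work downward with a_k = (k+1)(k+2) a_{k+2} / ((k - 5)(k + 6)):
  a_3 = (4)(5)(63/8) / ((3 - 5)(3 + 6)) = (315/2)/(-18) = -35/4
  a_1 = (2)(3)(-35/4) / ((1 - 5)(1 + 6)) = (-105/2)/(-28) = 15/8
Hence P_5(x) = 63 x^5/8 - 35 x^3/4 + 15 x/8.

P_5(x); series = 63 x^5/8 - 35 x^3/4 + 15 x/8


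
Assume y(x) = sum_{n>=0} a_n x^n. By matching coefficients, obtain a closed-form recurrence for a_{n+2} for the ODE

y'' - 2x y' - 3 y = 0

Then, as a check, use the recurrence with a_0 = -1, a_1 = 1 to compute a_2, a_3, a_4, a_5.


Substitute y = sum_n a_n x^n.
y''(x) has coefficient (n+2)(n+1) a_{n+2} at x^n;
-2 x y'(x) has coefficient -2 n a_n at x^n (shift);
-3 y(x) has coefficient -3 a_n at x^n.
Matching x^n: (n+2)(n+1) a_{n+2} + (-2n - 3) a_n = 0.
Thus a_{n+2} = (2n + 3) / ((n+1)(n+2)) * a_n.

Check with a_0 = -1, a_1 = 1 (apply the recurrence for n = 0, 1, 2, 3): a_0 = -1, a_1 = 1, a_2 = -3/2, a_3 = 5/6, a_4 = -7/8, a_5 = 3/8.

a_(n+2) = (2n + 3) / ((n+1)(n+2)) * a_n; check: a_0 = -1, a_1 = 1, a_2 = -3/2, a_3 = 5/6, a_4 = -7/8, a_5 = 3/8


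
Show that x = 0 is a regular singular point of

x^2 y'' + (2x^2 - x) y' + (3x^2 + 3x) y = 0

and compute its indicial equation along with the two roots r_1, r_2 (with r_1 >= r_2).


Divide by x^2 to reach normal form y'' + P_1(x) y' + P_2(x) y = 0 with P_1(x) = 2 - 1/x and P_2(x) = 3 + 3/x.
x = 0 is a singular point because the y'-coefficient 2 - 1/x has a pole at x = 0 and the y-coefficient 3 + 3/x has a pole at x = 0.
It is a regular singular point because x P_1(x) = p(x) = 2x - 1 and x^2 P_2(x) = q(x) = 3x^2 + 3x are polynomials, hence analytic at x = 0.
p(0) = -1,  q(0) = 0.
Indicial equation: r(r-1) + p(0) r + q(0) = 0, i.e. r^2 + (p(0) - 1) r + q(0) = 0, i.e. r^2 - 2 r = 0.
Discriminant: (-2)^2 - 4(0) = 4, so r = (2 ± 2)/2.
Solving: r_1 = 2, r_2 = 0.

indicial: r^2 - 2 r = 0; roots r_1 = 2, r_2 = 0


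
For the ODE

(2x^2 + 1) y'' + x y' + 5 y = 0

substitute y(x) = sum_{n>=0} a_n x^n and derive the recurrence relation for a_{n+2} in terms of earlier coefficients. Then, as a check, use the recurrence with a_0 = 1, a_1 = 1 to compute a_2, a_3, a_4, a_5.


Substitute y = sum_n a_n x^n.
(1 + 2 x^2) y'' contributes (n+2)(n+1) a_{n+2} + 2 n(n-1) a_n at x^n.
x y'(x) contributes n a_n at x^n.
5 y(x) contributes 5 a_n at x^n.
Matching x^n: (n+2)(n+1) a_{n+2} + (2 n(n-1) + n + 5) a_n = 0.
Thus a_{n+2} = (-2 n(n-1) - n - 5) / ((n+1)(n+2)) * a_n.

Check with a_0 = 1, a_1 = 1 (apply the recurrence for n = 0, 1, 2, 3): a_0 = 1, a_1 = 1, a_2 = -5/2, a_3 = -1, a_4 = 55/24, a_5 = 1.

a_(n+2) = (-2 n(n-1) - n - 5) / ((n+1)(n+2)) * a_n; check: a_0 = 1, a_1 = 1, a_2 = -5/2, a_3 = -1, a_4 = 55/24, a_5 = 1


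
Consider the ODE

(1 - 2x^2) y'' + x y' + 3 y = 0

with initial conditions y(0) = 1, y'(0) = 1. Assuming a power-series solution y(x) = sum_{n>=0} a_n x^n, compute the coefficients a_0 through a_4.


Ansatz: y(x) = sum_{n>=0} a_n x^n, so y'(x) = sum_{n>=1} n a_n x^(n-1) and y''(x) = sum_{n>=2} n(n-1) a_n x^(n-2).
Substitute into P(x) y'' + Q(x) y' + R(x) y = 0 with P(x) = 1 - 2x^2, Q(x) = x, R(x) = 3, and match powers of x.
Initial conditions: a_0 = 1, a_1 = 1.
Setting the coefficient of each power of x to zero and solving order by order (substituting the coefficients already found):
  x^0: 2 a_2 + 3 a_0 = 0  ->  2 a_2 = -3 a_0 = -3  ->  a_2 = -3/2
  x^1: 6 a_3 + 4 a_1 = 0  ->  6 a_3 = -4 a_1 = -4  ->  a_3 = -2/3
  x^2: 12 a_4 + a_2 = 0  ->  12 a_4 = -a_2 = 3/2  ->  a_4 = 1/8
Truncated series: y(x) = 1 + x - (3/2) x^2 - (2/3) x^3 + (1/8) x^4 + O(x^5).

a_0 = 1; a_1 = 1; a_2 = -3/2; a_3 = -2/3; a_4 = 1/8


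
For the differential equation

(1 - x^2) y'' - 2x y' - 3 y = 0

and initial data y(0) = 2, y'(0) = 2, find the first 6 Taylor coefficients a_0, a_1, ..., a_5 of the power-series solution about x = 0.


Ansatz: y(x) = sum_{n>=0} a_n x^n, so y'(x) = sum_{n>=1} n a_n x^(n-1) and y''(x) = sum_{n>=2} n(n-1) a_n x^(n-2).
Substitute into P(x) y'' + Q(x) y' + R(x) y = 0 with P(x) = 1 - x^2, Q(x) = -2x, R(x) = -3, and match powers of x.
Initial conditions: a_0 = 2, a_1 = 2.
Setting the coefficient of each power of x to zero and solving order by order (substituting the coefficients already found):
  x^0: 2 a_2 - 3 a_0 = 0  ->  2 a_2 = 3 a_0 = 6  ->  a_2 = 3
  x^1: 6 a_3 - 5 a_1 = 0  ->  6 a_3 = 5 a_1 = 10  ->  a_3 = 5/3
  x^2: 12 a_4 - 9 a_2 = 0  ->  12 a_4 = 9 a_2 = 27  ->  a_4 = 9/4
  x^3: 20 a_5 - 15 a_3 = 0  ->  20 a_5 = 15 a_3 = 25  ->  a_5 = 5/4
Truncated series: y(x) = 2 + 2 x + 3 x^2 + (5/3) x^3 + (9/4) x^4 + (5/4) x^5 + O(x^6).

a_0 = 2; a_1 = 2; a_2 = 3; a_3 = 5/3; a_4 = 9/4; a_5 = 5/4


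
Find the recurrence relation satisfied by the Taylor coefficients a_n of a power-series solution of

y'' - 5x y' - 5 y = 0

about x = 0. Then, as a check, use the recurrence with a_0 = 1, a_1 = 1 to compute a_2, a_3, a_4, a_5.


Substitute y = sum_n a_n x^n.
y''(x) has coefficient (n+2)(n+1) a_{n+2} at x^n;
-5 x y'(x) has coefficient -5 n a_n at x^n (shift);
-5 y(x) has coefficient -5 a_n at x^n.
Matching x^n: (n+2)(n+1) a_{n+2} + (-5n - 5) a_n = 0.
Thus a_{n+2} = (5n + 5) / ((n+1)(n+2)) * a_n.

Check with a_0 = 1, a_1 = 1 (apply the recurrence for n = 0, 1, 2, 3): a_0 = 1, a_1 = 1, a_2 = 5/2, a_3 = 5/3, a_4 = 25/8, a_5 = 5/3.

a_(n+2) = (5n + 5) / ((n+1)(n+2)) * a_n; check: a_0 = 1, a_1 = 1, a_2 = 5/2, a_3 = 5/3, a_4 = 25/8, a_5 = 5/3


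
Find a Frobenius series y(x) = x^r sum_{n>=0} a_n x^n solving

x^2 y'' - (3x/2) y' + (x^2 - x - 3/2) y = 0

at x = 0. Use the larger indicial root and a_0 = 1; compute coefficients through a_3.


Write in Frobenius form y'' + (p(x)/x) y' + (q(x)/x^2) y = 0:
  p(x) = -3/2,  q(x) = x^2 - x - 3/2.
Indicial equation: r(r-1) + (-3/2) r + (-3/2) = 0 -> roots r_1 = 3, r_2 = -1/2.
Take r = r_1 = 3. Let y(x) = x^r sum_{n>=0} a_n x^n with a_0 = 1.
Substitute y = x^r sum a_n x^n and match x^{r+n}. The recurrence is
  D(n) a_n - 1 a_{n-1} + 1 a_{n-2} = 0,  where D(n) = (r+n)(r+n-1) + (-3/2)(r+n) + (-3/2).
  a_n = [1 a_{n-1} - 1 a_{n-2}] / D(n).
Since the indicial polynomial factors as (r - r_1)(r - r_2), D(n) = (r_1 + n - r_1)(r_1 + n - r_2) = n(n + 7/2).
Evaluating step by step (a_0 = 1):
  n = 1: D(1) = 1(1 + 7/2) = 9/2; numerator = 1(1) = 1; a_1 = (1)/(9/2) = 2/9
  n = 2: D(2) = 2(2 + 7/2) = 11; numerator = 1(2/9) - 1(1) = -7/9; a_2 = (-7/9)/(11) = -7/99
  n = 3: D(3) = 3(3 + 7/2) = 39/2; numerator = 1(-7/99) - 1(2/9) = -29/99; a_3 = (-29/99)/(39/2) = -58/3861

r = 3; a_0 = 1; a_1 = 2/9; a_2 = -7/99; a_3 = -58/3861


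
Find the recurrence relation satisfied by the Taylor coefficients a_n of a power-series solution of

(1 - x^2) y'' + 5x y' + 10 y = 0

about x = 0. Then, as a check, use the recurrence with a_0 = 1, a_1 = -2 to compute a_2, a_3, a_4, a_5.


Substitute y = sum_n a_n x^n.
(1 - 1 x^2) y'' contributes (n+2)(n+1) a_{n+2} - n(n-1) a_n at x^n.
5 x y'(x) contributes 5 n a_n at x^n.
10 y(x) contributes 10 a_n at x^n.
Matching x^n: (n+2)(n+1) a_{n+2} + (-n(n-1) + 5 n + 10) a_n = 0.
Thus a_{n+2} = (n(n-1) - 5 n - 10) / ((n+1)(n+2)) * a_n.

Check with a_0 = 1, a_1 = -2 (apply the recurrence for n = 0, 1, 2, 3): a_0 = 1, a_1 = -2, a_2 = -5, a_3 = 5, a_4 = 15/2, a_5 = -19/4.

a_(n+2) = (n(n-1) - 5 n - 10) / ((n+1)(n+2)) * a_n; check: a_0 = 1, a_1 = -2, a_2 = -5, a_3 = 5, a_4 = 15/2, a_5 = -19/4


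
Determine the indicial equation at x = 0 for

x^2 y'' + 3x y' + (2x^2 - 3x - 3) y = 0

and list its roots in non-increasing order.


Divide by x^2 to reach normal form y'' + P_1(x) y' + P_2(x) y = 0 with P_1(x) = 3/x and P_2(x) = 2 - 3/x - 3/x^2.
x = 0 is a singular point because the y'-coefficient 3/x has a pole at x = 0 and the y-coefficient 2 - 3/x - 3/x^2 has a pole at x = 0.
It is a regular singular point because x P_1(x) = p(x) = 3 and x^2 P_2(x) = q(x) = 2x^2 - 3x - 3 are polynomials, hence analytic at x = 0.
p(0) = 3,  q(0) = -3.
Indicial equation: r(r-1) + p(0) r + q(0) = 0, i.e. r^2 + (p(0) - 1) r + q(0) = 0, i.e. r^2 + 2 r - 3 = 0.
Discriminant: (2)^2 - 4(-3) = 16, so r = (-2 ± 4)/2.
Solving: r_1 = 1, r_2 = -3.

indicial: r^2 + 2 r - 3 = 0; roots r_1 = 1, r_2 = -3


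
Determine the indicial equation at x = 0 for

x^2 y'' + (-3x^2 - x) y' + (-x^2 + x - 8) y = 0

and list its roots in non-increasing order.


Divide by x^2 to reach normal form y'' + P_1(x) y' + P_2(x) y = 0 with P_1(x) = -3 - 1/x and P_2(x) = -1 + 1/x - 8/x^2.
x = 0 is a singular point because the y'-coefficient -3 - 1/x has a pole at x = 0 and the y-coefficient -1 + 1/x - 8/x^2 has a pole at x = 0.
It is a regular singular point because x P_1(x) = p(x) = -3x - 1 and x^2 P_2(x) = q(x) = -x^2 + x - 8 are polynomials, hence analytic at x = 0.
p(0) = -1,  q(0) = -8.
Indicial equation: r(r-1) + p(0) r + q(0) = 0, i.e. r^2 + (p(0) - 1) r + q(0) = 0, i.e. r^2 - 2 r - 8 = 0.
Discriminant: (-2)^2 - 4(-8) = 36, so r = (2 ± 6)/2.
Solving: r_1 = 4, r_2 = -2.

indicial: r^2 - 2 r - 8 = 0; roots r_1 = 4, r_2 = -2


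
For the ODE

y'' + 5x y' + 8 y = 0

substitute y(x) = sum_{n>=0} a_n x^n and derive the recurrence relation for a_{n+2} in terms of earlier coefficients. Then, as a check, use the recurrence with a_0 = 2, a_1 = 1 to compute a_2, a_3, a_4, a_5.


Substitute y = sum_n a_n x^n.
y''(x) has coefficient (n+2)(n+1) a_{n+2} at x^n;
5 x y'(x) has coefficient 5 n a_n at x^n (shift);
8 y(x) has coefficient 8 a_n at x^n.
Matching x^n: (n+2)(n+1) a_{n+2} + (5n + 8) a_n = 0.
Thus a_{n+2} = (-5n - 8) / ((n+1)(n+2)) * a_n.

Check with a_0 = 2, a_1 = 1 (apply the recurrence for n = 0, 1, 2, 3): a_0 = 2, a_1 = 1, a_2 = -8, a_3 = -13/6, a_4 = 12, a_5 = 299/120.

a_(n+2) = (-5n - 8) / ((n+1)(n+2)) * a_n; check: a_0 = 2, a_1 = 1, a_2 = -8, a_3 = -13/6, a_4 = 12, a_5 = 299/120


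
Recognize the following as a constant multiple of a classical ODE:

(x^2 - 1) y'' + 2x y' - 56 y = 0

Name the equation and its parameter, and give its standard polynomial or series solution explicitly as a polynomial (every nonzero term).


All three coefficients share the factor -1; dividing through by -1 gives  (1 - x^2) y'' - 2x y' + 56 y = 0.
This matches the Legendre equation (1 - x^2) y'' - 2x y' + n(n+1) y = 0 (note the -2x y' term) with n(n+1) = 56, so n = 7; the polynomial solution is P_7(x).
With y = sum_k a_k x^k, matching x^k gives (k+2)(k+1) a_{k+2} = [k(k+1) - n(n+1)] a_k = (k - 7)(k + 8) a_k. The right side vanishes at k = 7, so the series with the parity of 7 terminates at degree 7.
Standard normalization (P_n(1) = 1): leading coefficient (2n)!/(2^n (n!)^2) = 87178291200/(128*25401600) = 429/16, so a_7 = 429/16. Work downward with a_k = (k+1)(k+2) a_{k+2} / ((k - 7)(k + 8)):
  a_5 = (6)(7)(429/16) / ((5 - 7)(5 + 8)) = (9009/8)/(-26) = -693/16
  a_3 = (4)(5)(-693/16) / ((3 - 7)(3 + 8)) = (-3465/4)/(-44) = 315/16
  a_1 = (2)(3)(315/16) / ((1 - 7)(1 + 8)) = (945/8)/(-54) = -35/16
Hence P_7(x) = 429 x^7/16 - 693 x^5/16 + 315 x^3/16 - 35 x/16.

P_7(x); series = 429 x^7/16 - 693 x^5/16 + 315 x^3/16 - 35 x/16


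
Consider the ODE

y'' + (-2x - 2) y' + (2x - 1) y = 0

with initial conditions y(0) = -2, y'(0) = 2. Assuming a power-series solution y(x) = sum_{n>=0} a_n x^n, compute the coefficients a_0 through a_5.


Ansatz: y(x) = sum_{n>=0} a_n x^n, so y'(x) = sum_{n>=1} n a_n x^(n-1) and y''(x) = sum_{n>=2} n(n-1) a_n x^(n-2).
Substitute into P(x) y'' + Q(x) y' + R(x) y = 0 with P(x) = 1, Q(x) = -2x - 2, R(x) = 2x - 1, and match powers of x.
Initial conditions: a_0 = -2, a_1 = 2.
Setting the coefficient of each power of x to zero and solving order by order (substituting the coefficients already found):
  x^0: 2 a_2 - 2 a_1 - a_0 = 0  ->  2 a_2 = 2 a_1 + a_0 = 2  ->  a_2 = 1
  x^1: 6 a_3 - 4 a_2 - 3 a_1 + 2 a_0 = 0  ->  6 a_3 = 4 a_2 + 3 a_1 - 2 a_0 = 14  ->  a_3 = 7/3
  x^2: 12 a_4 - 6 a_3 - 5 a_2 + 2 a_1 = 0  ->  12 a_4 = 6 a_3 + 5 a_2 - 2 a_1 = 15  ->  a_4 = 5/4
  x^3: 20 a_5 - 8 a_4 - 7 a_3 + 2 a_2 = 0  ->  20 a_5 = 8 a_4 + 7 a_3 - 2 a_2 = 73/3  ->  a_5 = 73/60
Truncated series: y(x) = -2 + 2 x + x^2 + (7/3) x^3 + (5/4) x^4 + (73/60) x^5 + O(x^6).

a_0 = -2; a_1 = 2; a_2 = 1; a_3 = 7/3; a_4 = 5/4; a_5 = 73/60


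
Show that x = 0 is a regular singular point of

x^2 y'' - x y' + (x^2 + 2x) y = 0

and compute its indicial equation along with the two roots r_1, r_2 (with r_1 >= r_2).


Divide by x^2 to reach normal form y'' + P_1(x) y' + P_2(x) y = 0 with P_1(x) = -1/x and P_2(x) = 1 + 2/x.
x = 0 is a singular point because the y'-coefficient -1/x has a pole at x = 0 and the y-coefficient 1 + 2/x has a pole at x = 0.
It is a regular singular point because x P_1(x) = p(x) = -1 and x^2 P_2(x) = q(x) = x^2 + 2x are polynomials, hence analytic at x = 0.
p(0) = -1,  q(0) = 0.
Indicial equation: r(r-1) + p(0) r + q(0) = 0, i.e. r^2 + (p(0) - 1) r + q(0) = 0, i.e. r^2 - 2 r = 0.
Discriminant: (-2)^2 - 4(0) = 4, so r = (2 ± 2)/2.
Solving: r_1 = 2, r_2 = 0.

indicial: r^2 - 2 r = 0; roots r_1 = 2, r_2 = 0


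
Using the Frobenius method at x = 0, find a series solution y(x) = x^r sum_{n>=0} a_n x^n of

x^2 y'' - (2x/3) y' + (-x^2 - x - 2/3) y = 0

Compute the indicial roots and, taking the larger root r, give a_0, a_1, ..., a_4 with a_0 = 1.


Write in Frobenius form y'' + (p(x)/x) y' + (q(x)/x^2) y = 0:
  p(x) = -2/3,  q(x) = -x^2 - x - 2/3.
Indicial equation: r(r-1) + (-2/3) r + (-2/3) = 0 -> roots r_1 = 2, r_2 = -1/3.
Take r = r_1 = 2. Let y(x) = x^r sum_{n>=0} a_n x^n with a_0 = 1.
Substitute y = x^r sum a_n x^n and match x^{r+n}. The recurrence is
  D(n) a_n - 1 a_{n-1} - 1 a_{n-2} = 0,  where D(n) = (r+n)(r+n-1) + (-2/3)(r+n) + (-2/3).
  a_n = [1 a_{n-1} + 1 a_{n-2}] / D(n).
Since the indicial polynomial factors as (r - r_1)(r - r_2), D(n) = (r_1 + n - r_1)(r_1 + n - r_2) = n(n + 7/3).
Evaluating step by step (a_0 = 1):
  n = 1: D(1) = 1(1 + 7/3) = 10/3; numerator = 1(1) = 1; a_1 = (1)/(10/3) = 3/10
  n = 2: D(2) = 2(2 + 7/3) = 26/3; numerator = 1(3/10) + 1(1) = 13/10; a_2 = (13/10)/(26/3) = 3/20
  n = 3: D(3) = 3(3 + 7/3) = 16; numerator = 1(3/20) + 1(3/10) = 9/20; a_3 = (9/20)/(16) = 9/320
  n = 4: D(4) = 4(4 + 7/3) = 76/3; numerator = 1(9/320) + 1(3/20) = 57/320; a_4 = (57/320)/(76/3) = 9/1280

r = 2; a_0 = 1; a_1 = 3/10; a_2 = 3/20; a_3 = 9/320; a_4 = 9/1280


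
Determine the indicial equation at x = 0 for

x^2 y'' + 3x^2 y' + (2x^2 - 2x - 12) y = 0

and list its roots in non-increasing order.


Divide by x^2 to reach normal form y'' + P_1(x) y' + P_2(x) y = 0 with P_1(x) = 3 and P_2(x) = 2 - 2/x - 12/x^2.
x = 0 is a singular point because the y-coefficient 2 - 2/x - 12/x^2 has a pole at x = 0.
It is a regular singular point because x P_1(x) = p(x) = 3x and x^2 P_2(x) = q(x) = 2x^2 - 2x - 12 are polynomials, hence analytic at x = 0.
p(0) = 0,  q(0) = -12.
Indicial equation: r(r-1) + p(0) r + q(0) = 0, i.e. r^2 + (p(0) - 1) r + q(0) = 0, i.e. r^2 - 1 r - 12 = 0.
Discriminant: (-1)^2 - 4(-12) = 49, so r = (1 ± 7)/2.
Solving: r_1 = 4, r_2 = -3.

indicial: r^2 - 1 r - 12 = 0; roots r_1 = 4, r_2 = -3


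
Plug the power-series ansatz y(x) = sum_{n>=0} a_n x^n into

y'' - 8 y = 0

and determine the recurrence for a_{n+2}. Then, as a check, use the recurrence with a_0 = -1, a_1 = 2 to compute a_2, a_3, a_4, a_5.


Substitute y = sum_n a_n x^n into y'' + (const) y = 0.
y''(x) = sum_{n>=0} (n+2)(n+1) a_{n+2} x^n.
The ODE becomes sum_n [(n+2)(n+1) a_{n+2} - 8 a_n] x^n = 0.
Setting each coefficient to zero gives the recurrence:
  (n+2)(n+1) a_{n+2} - 8 a_n = 0,
  a_{n+2} = 8 / ((n+1)(n+2)) a_n.

Check with a_0 = -1, a_1 = 2 (apply the recurrence for n = 0, 1, 2, 3): a_0 = -1, a_1 = 2, a_2 = -4, a_3 = 8/3, a_4 = -8/3, a_5 = 16/15.

a_{n+2} = 8/((n+1)(n+2)) * a_n; check: a_0 = -1, a_1 = 2, a_2 = -4, a_3 = 8/3, a_4 = -8/3, a_5 = 16/15


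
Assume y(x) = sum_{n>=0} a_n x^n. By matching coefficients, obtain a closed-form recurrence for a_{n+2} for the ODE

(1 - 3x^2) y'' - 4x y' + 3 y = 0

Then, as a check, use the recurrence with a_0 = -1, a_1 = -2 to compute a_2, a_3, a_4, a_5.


Substitute y = sum_n a_n x^n.
(1 - 3 x^2) y'' contributes (n+2)(n+1) a_{n+2} - 3 n(n-1) a_n at x^n.
-4 x y'(x) contributes -4 n a_n at x^n.
3 y(x) contributes 3 a_n at x^n.
Matching x^n: (n+2)(n+1) a_{n+2} + (-3 n(n-1) - 4 n + 3) a_n = 0.
Thus a_{n+2} = (3 n(n-1) + 4 n - 3) / ((n+1)(n+2)) * a_n.

Check with a_0 = -1, a_1 = -2 (apply the recurrence for n = 0, 1, 2, 3): a_0 = -1, a_1 = -2, a_2 = 3/2, a_3 = -1/3, a_4 = 11/8, a_5 = -9/20.

a_(n+2) = (3 n(n-1) + 4 n - 3) / ((n+1)(n+2)) * a_n; check: a_0 = -1, a_1 = -2, a_2 = 3/2, a_3 = -1/3, a_4 = 11/8, a_5 = -9/20


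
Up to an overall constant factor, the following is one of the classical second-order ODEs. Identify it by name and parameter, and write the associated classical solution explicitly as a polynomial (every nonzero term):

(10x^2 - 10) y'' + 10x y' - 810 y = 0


All three coefficients share the factor -10; dividing through by -10 gives  (1 - x^2) y'' - x y' + 81 y = 0.
This matches the Chebyshev equation (1 - x^2) y'' - x y' + n^2 y = 0 (note the -x y' term, not -2x y') with n^2 = 81, so n = 9; the polynomial solution is T_9(x).
With y = sum_k a_k x^k, matching x^k gives (k+2)(k+1) a_{k+2} = (k^2 - n^2) a_k = (k - 9)(k + 9) a_k. The right side vanishes at k = 9, so the series with the parity of 9 terminates at degree 9.
Standard normalization: leading coefficient of T_n is 2^(n-1), so a_9 = 2^8 = 256. Work downward with a_k = (k+1)(k+2) a_{k+2} / ((k - 9)(k + 9)):
  a_7 = (8)(9)(256) / ((7 - 9)(7 + 9)) = 18432/(-32) = -576
  a_5 = (6)(7)(-576) / ((5 - 9)(5 + 9)) = -24192/(-56) = 432
  a_3 = (4)(5)(432) / ((3 - 9)(3 + 9)) = 8640/(-72) = -120
  a_1 = (2)(3)(-120) / ((1 - 9)(1 + 9)) = -720/(-80) = 9
Hence T_9(x) = 256 x^9 - 576 x^7 + 432 x^5 - 120 x^3 + 9 x.

T_9(x); series = 256 x^9 - 576 x^7 + 432 x^5 - 120 x^3 + 9 x


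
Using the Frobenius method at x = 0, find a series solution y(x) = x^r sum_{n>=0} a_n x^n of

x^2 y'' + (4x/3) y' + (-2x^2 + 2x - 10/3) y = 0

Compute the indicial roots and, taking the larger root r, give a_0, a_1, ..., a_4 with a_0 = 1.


Write in Frobenius form y'' + (p(x)/x) y' + (q(x)/x^2) y = 0:
  p(x) = 4/3,  q(x) = -2x^2 + 2x - 10/3.
Indicial equation: r(r-1) + (4/3) r + (-10/3) = 0 -> roots r_1 = 5/3, r_2 = -2.
Take r = r_1 = 5/3. Let y(x) = x^r sum_{n>=0} a_n x^n with a_0 = 1.
Substitute y = x^r sum a_n x^n and match x^{r+n}. The recurrence is
  D(n) a_n + 2 a_{n-1} - 2 a_{n-2} = 0,  where D(n) = (r+n)(r+n-1) + (4/3)(r+n) + (-10/3).
  a_n = [-2 a_{n-1} + 2 a_{n-2}] / D(n).
Since the indicial polynomial factors as (r - r_1)(r - r_2), D(n) = (r_1 + n - r_1)(r_1 + n - r_2) = n(n + 11/3).
Evaluating step by step (a_0 = 1):
  n = 1: D(1) = 1(1 + 11/3) = 14/3; numerator = -2(1) = -2; a_1 = (-2)/(14/3) = -3/7
  n = 2: D(2) = 2(2 + 11/3) = 34/3; numerator = -2(-3/7) + 2(1) = 20/7; a_2 = (20/7)/(34/3) = 30/119
  n = 3: D(3) = 3(3 + 11/3) = 20; numerator = -2(30/119) + 2(-3/7) = -162/119; a_3 = (-162/119)/(20) = -81/1190
  n = 4: D(4) = 4(4 + 11/3) = 92/3; numerator = -2(-81/1190) + 2(30/119) = 381/595; a_4 = (381/595)/(92/3) = 1143/54740

r = 5/3; a_0 = 1; a_1 = -3/7; a_2 = 30/119; a_3 = -81/1190; a_4 = 1143/54740


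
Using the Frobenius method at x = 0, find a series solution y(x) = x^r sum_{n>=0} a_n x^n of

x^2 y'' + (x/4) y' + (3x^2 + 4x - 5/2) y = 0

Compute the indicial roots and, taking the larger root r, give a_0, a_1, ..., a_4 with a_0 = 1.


Write in Frobenius form y'' + (p(x)/x) y' + (q(x)/x^2) y = 0:
  p(x) = 1/4,  q(x) = 3x^2 + 4x - 5/2.
Indicial equation: r(r-1) + (1/4) r + (-5/2) = 0 -> roots r_1 = 2, r_2 = -5/4.
Take r = r_1 = 2. Let y(x) = x^r sum_{n>=0} a_n x^n with a_0 = 1.
Substitute y = x^r sum a_n x^n and match x^{r+n}. The recurrence is
  D(n) a_n + 4 a_{n-1} + 3 a_{n-2} = 0,  where D(n) = (r+n)(r+n-1) + (1/4)(r+n) + (-5/2).
  a_n = [-4 a_{n-1} - 3 a_{n-2}] / D(n).
Since the indicial polynomial factors as (r - r_1)(r - r_2), D(n) = (r_1 + n - r_1)(r_1 + n - r_2) = n(n + 13/4).
Evaluating step by step (a_0 = 1):
  n = 1: D(1) = 1(1 + 13/4) = 17/4; numerator = -4(1) = -4; a_1 = (-4)/(17/4) = -16/17
  n = 2: D(2) = 2(2 + 13/4) = 21/2; numerator = -4(-16/17) - 3(1) = 13/17; a_2 = (13/17)/(21/2) = 26/357
  n = 3: D(3) = 3(3 + 13/4) = 75/4; numerator = -4(26/357) - 3(-16/17) = 904/357; a_3 = (904/357)/(75/4) = 3616/26775
  n = 4: D(4) = 4(4 + 13/4) = 29; numerator = -4(3616/26775) - 3(26/357) = -2902/3825; a_4 = (-2902/3825)/(29) = -2902/110925

r = 2; a_0 = 1; a_1 = -16/17; a_2 = 26/357; a_3 = 3616/26775; a_4 = -2902/110925


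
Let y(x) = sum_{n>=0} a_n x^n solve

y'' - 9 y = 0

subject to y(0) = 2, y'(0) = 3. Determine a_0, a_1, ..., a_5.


Ansatz: y(x) = sum_{n>=0} a_n x^n, so y'(x) = sum_{n>=1} n a_n x^(n-1) and y''(x) = sum_{n>=2} n(n-1) a_n x^(n-2).
Substitute into P(x) y'' + Q(x) y' + R(x) y = 0 with P(x) = 1, Q(x) = 0, R(x) = -9, and match powers of x.
Initial conditions: a_0 = 2, a_1 = 3.
Setting the coefficient of each power of x to zero and solving order by order (substituting the coefficients already found):
  x^0: 2 a_2 - 9 a_0 = 0  ->  2 a_2 = 9 a_0 = 18  ->  a_2 = 9
  x^1: 6 a_3 - 9 a_1 = 0  ->  6 a_3 = 9 a_1 = 27  ->  a_3 = 9/2
  x^2: 12 a_4 - 9 a_2 = 0  ->  12 a_4 = 9 a_2 = 81  ->  a_4 = 27/4
  x^3: 20 a_5 - 9 a_3 = 0  ->  20 a_5 = 9 a_3 = 81/2  ->  a_5 = 81/40
Truncated series: y(x) = 2 + 3 x + 9 x^2 + (9/2) x^3 + (27/4) x^4 + (81/40) x^5 + O(x^6).

a_0 = 2; a_1 = 3; a_2 = 9; a_3 = 9/2; a_4 = 27/4; a_5 = 81/40


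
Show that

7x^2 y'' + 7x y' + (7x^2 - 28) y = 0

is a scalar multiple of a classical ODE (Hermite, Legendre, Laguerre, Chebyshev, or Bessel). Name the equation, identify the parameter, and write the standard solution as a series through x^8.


All three coefficients share the factor 7; dividing through by 7 gives  x^2 y'' + x y' + (x^2 - 4) y = 0.
This matches the Bessel equation x^2 y'' + x y' + (x^2 - nu^2) y = 0 with nu^2 = 4, so nu = 2; the solution bounded at x = 0 is J_2(x).
Frobenius at x = 0: indicial roots ±nu; for r = nu the recurrence k(k + 2nu) c_k = -c_{k-2} gives the standard series J_nu(x) = sum_{k>=0} (-1)^k / (k! (k+nu)!) (x/2)^(2k+nu). Evaluate the first 4 terms:
  k = 0: (-1)^0 / (0! * 2! * 2^2) x^2 = 1/(1*2*4) x^2 = (1/8) x^2
  k = 1: (-1)^1 / (1! * 3! * 2^4) x^4 = -1/(1*6*16) x^4 = (-1/96) x^4
  k = 2: (-1)^2 / (2! * 4! * 2^6) x^6 = 1/(2*24*64) x^6 = (1/3072) x^6
  k = 3: (-1)^3 / (3! * 5! * 2^8) x^8 = -1/(6*120*256) x^8 = (-1/184320) x^8
Hence J_2(x) = -x^8/184320 + x^6/3072 - x^4/96 + x^2/8 + ....

J_2(x); series = -x^8/184320 + x^6/3072 - x^4/96 + x^2/8


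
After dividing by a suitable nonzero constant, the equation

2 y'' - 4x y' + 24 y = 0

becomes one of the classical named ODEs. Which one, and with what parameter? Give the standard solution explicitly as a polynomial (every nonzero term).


All three coefficients share the factor 2; dividing through by 2 gives  y'' - 2x y' + 12 y = 0.
This matches the Hermite equation y'' - 2x y' + 2n y = 0 with 2n = 12, so n = 6; the polynomial solution is H_6(x).
With y = sum_k a_k x^k, matching x^k gives (k+2)(k+1) a_{k+2} = 2(k - n) a_k = 2(k - 6) a_k. The right side vanishes at k = 6, so the series with the parity of 6 terminates at degree 6.
Standard normalization: leading coefficient of H_n is 2^n, so a_6 = 2^6 = 64. Work downward with a_k = (k+1)(k+2) a_{k+2} / (2(k - n)):
  a_4 = (5)(6)(64) / (2(4 - 6)) = 1920/(-4) = -480
  a_2 = (3)(4)(-480) / (2(2 - 6)) = -5760/(-8) = 720
  a_0 = (1)(2)(720) / (2(0 - 6)) = 1440/(-12) = -120
Hence H_6(x) = 64 x^6 - 480 x^4 + 720 x^2 - 120.

H_6(x); series = 64 x^6 - 480 x^4 + 720 x^2 - 120


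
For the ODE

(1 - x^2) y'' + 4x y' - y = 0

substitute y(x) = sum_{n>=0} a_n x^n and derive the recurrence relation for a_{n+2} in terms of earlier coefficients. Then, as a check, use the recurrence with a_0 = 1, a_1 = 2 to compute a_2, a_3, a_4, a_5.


Substitute y = sum_n a_n x^n.
(1 - 1 x^2) y'' contributes (n+2)(n+1) a_{n+2} - n(n-1) a_n at x^n.
4 x y'(x) contributes 4 n a_n at x^n.
-y(x) contributes -1 a_n at x^n.
Matching x^n: (n+2)(n+1) a_{n+2} + (-n(n-1) + 4 n - 1) a_n = 0.
Thus a_{n+2} = (n(n-1) - 4 n + 1) / ((n+1)(n+2)) * a_n.

Check with a_0 = 1, a_1 = 2 (apply the recurrence for n = 0, 1, 2, 3): a_0 = 1, a_1 = 2, a_2 = 1/2, a_3 = -1, a_4 = -5/24, a_5 = 1/4.

a_(n+2) = (n(n-1) - 4 n + 1) / ((n+1)(n+2)) * a_n; check: a_0 = 1, a_1 = 2, a_2 = 1/2, a_3 = -1, a_4 = -5/24, a_5 = 1/4


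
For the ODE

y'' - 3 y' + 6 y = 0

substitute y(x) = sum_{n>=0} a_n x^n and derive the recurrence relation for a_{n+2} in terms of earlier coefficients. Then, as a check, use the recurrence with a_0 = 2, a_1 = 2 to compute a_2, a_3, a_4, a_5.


Substitute y = sum_n a_n x^n.
y''(x) has coefficient (n+2)(n+1) a_{n+2} at x^n;
-3 y'(x) has coefficient -3 (n+1) a_{n+1} at x^n;
6 y(x) has coefficient 6 a_n at x^n.
Matching x^n: (n+2)(n+1) a_{n+2} - 3 (n+1) a_{n+1} + 6 a_n = 0.
Thus a_{n+2} = [3 (n+1) a_{n+1} - 6 a_n] / ((n+1)(n+2)).

Check with a_0 = 2, a_1 = 2 (apply the recurrence for n = 0, 1, 2, 3): a_0 = 2, a_1 = 2, a_2 = -3, a_3 = -5, a_4 = -9/4, a_5 = 3/20.

a_(n+2) = [3 (n+1) a_(n+1) - 6 a_n] / ((n+1)(n+2)); check: a_0 = 2, a_1 = 2, a_2 = -3, a_3 = -5, a_4 = -9/4, a_5 = 3/20


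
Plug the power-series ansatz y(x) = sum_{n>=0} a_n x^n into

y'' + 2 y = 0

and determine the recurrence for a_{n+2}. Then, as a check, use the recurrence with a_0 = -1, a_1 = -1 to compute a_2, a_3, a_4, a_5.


Substitute y = sum_n a_n x^n into y'' + (const) y = 0.
y''(x) = sum_{n>=0} (n+2)(n+1) a_{n+2} x^n.
The ODE becomes sum_n [(n+2)(n+1) a_{n+2} + 2 a_n] x^n = 0.
Setting each coefficient to zero gives the recurrence:
  (n+2)(n+1) a_{n+2} + 2 a_n = 0,
  a_{n+2} = -2 / ((n+1)(n+2)) a_n.

Check with a_0 = -1, a_1 = -1 (apply the recurrence for n = 0, 1, 2, 3): a_0 = -1, a_1 = -1, a_2 = 1, a_3 = 1/3, a_4 = -1/6, a_5 = -1/30.

a_{n+2} = -2/((n+1)(n+2)) * a_n; check: a_0 = -1, a_1 = -1, a_2 = 1, a_3 = 1/3, a_4 = -1/6, a_5 = -1/30


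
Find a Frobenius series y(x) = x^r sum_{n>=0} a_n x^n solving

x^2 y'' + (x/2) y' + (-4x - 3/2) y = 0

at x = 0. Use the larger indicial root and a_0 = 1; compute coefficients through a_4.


Write in Frobenius form y'' + (p(x)/x) y' + (q(x)/x^2) y = 0:
  p(x) = 1/2,  q(x) = -4x - 3/2.
Indicial equation: r(r-1) + (1/2) r + (-3/2) = 0 -> roots r_1 = 3/2, r_2 = -1.
Take r = r_1 = 3/2. Let y(x) = x^r sum_{n>=0} a_n x^n with a_0 = 1.
Substitute y = x^r sum a_n x^n and match x^{r+n}. The recurrence is
  D(n) a_n - 4 a_{n-1} = 0,  where D(n) = (r+n)(r+n-1) + (1/2)(r+n) + (-3/2).
  a_n = 4 / D(n) * a_{n-1}.
Since the indicial polynomial factors as (r - r_1)(r - r_2), D(n) = (r_1 + n - r_1)(r_1 + n - r_2) = n(n + 5/2).
Evaluating step by step (a_0 = 1):
  n = 1: D(1) = 1(1 + 5/2) = 7/2; numerator = 4(1) = 4; a_1 = (4)/(7/2) = 8/7
  n = 2: D(2) = 2(2 + 5/2) = 9; numerator = 4(8/7) = 32/7; a_2 = (32/7)/(9) = 32/63
  n = 3: D(3) = 3(3 + 5/2) = 33/2; numerator = 4(32/63) = 128/63; a_3 = (128/63)/(33/2) = 256/2079
  n = 4: D(4) = 4(4 + 5/2) = 26; numerator = 4(256/2079) = 1024/2079; a_4 = (1024/2079)/(26) = 512/27027

r = 3/2; a_0 = 1; a_1 = 8/7; a_2 = 32/63; a_3 = 256/2079; a_4 = 512/27027


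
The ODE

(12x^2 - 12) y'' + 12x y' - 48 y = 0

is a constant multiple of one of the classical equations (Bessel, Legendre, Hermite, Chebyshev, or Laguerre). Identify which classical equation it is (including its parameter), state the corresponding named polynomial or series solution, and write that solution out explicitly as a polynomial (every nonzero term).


All three coefficients share the factor -12; dividing through by -12 gives  (1 - x^2) y'' - x y' + 4 y = 0.
This matches the Chebyshev equation (1 - x^2) y'' - x y' + n^2 y = 0 (note the -x y' term, not -2x y') with n^2 = 4, so n = 2; the polynomial solution is T_2(x).
With y = sum_k a_k x^k, matching x^k gives (k+2)(k+1) a_{k+2} = (k^2 - n^2) a_k = (k - 2)(k + 2) a_k. The right side vanishes at k = 2, so the series with the parity of 2 terminates at degree 2.
Standard normalization: leading coefficient of T_n is 2^(n-1), so a_2 = 2^1 = 2. Work downward with a_k = (k+1)(k+2) a_{k+2} / ((k - 2)(k + 2)):
  a_0 = (1)(2)(2) / ((0 - 2)(0 + 2)) = 4/(-4) = -1
Hence T_2(x) = 2 x^2 - 1.

T_2(x); series = 2 x^2 - 1


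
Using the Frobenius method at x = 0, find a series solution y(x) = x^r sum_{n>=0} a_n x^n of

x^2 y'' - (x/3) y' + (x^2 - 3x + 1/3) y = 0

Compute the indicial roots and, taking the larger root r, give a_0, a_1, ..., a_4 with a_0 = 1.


Write in Frobenius form y'' + (p(x)/x) y' + (q(x)/x^2) y = 0:
  p(x) = -1/3,  q(x) = x^2 - 3x + 1/3.
Indicial equation: r(r-1) + (-1/3) r + (1/3) = 0 -> roots r_1 = 1, r_2 = 1/3.
Take r = r_1 = 1. Let y(x) = x^r sum_{n>=0} a_n x^n with a_0 = 1.
Substitute y = x^r sum a_n x^n and match x^{r+n}. The recurrence is
  D(n) a_n - 3 a_{n-1} + 1 a_{n-2} = 0,  where D(n) = (r+n)(r+n-1) + (-1/3)(r+n) + (1/3).
  a_n = [3 a_{n-1} - 1 a_{n-2}] / D(n).
Since the indicial polynomial factors as (r - r_1)(r - r_2), D(n) = (r_1 + n - r_1)(r_1 + n - r_2) = n(n + 2/3).
Evaluating step by step (a_0 = 1):
  n = 1: D(1) = 1(1 + 2/3) = 5/3; numerator = 3(1) = 3; a_1 = (3)/(5/3) = 9/5
  n = 2: D(2) = 2(2 + 2/3) = 16/3; numerator = 3(9/5) - 1(1) = 22/5; a_2 = (22/5)/(16/3) = 33/40
  n = 3: D(3) = 3(3 + 2/3) = 11; numerator = 3(33/40) - 1(9/5) = 27/40; a_3 = (27/40)/(11) = 27/440
  n = 4: D(4) = 4(4 + 2/3) = 56/3; numerator = 3(27/440) - 1(33/40) = -141/220; a_4 = (-141/220)/(56/3) = -423/12320

r = 1; a_0 = 1; a_1 = 9/5; a_2 = 33/40; a_3 = 27/440; a_4 = -423/12320


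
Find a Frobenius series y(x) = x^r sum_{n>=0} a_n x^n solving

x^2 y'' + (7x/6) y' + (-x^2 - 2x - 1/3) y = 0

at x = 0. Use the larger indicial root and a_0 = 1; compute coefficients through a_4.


Write in Frobenius form y'' + (p(x)/x) y' + (q(x)/x^2) y = 0:
  p(x) = 7/6,  q(x) = -x^2 - 2x - 1/3.
Indicial equation: r(r-1) + (7/6) r + (-1/3) = 0 -> roots r_1 = 1/2, r_2 = -2/3.
Take r = r_1 = 1/2. Let y(x) = x^r sum_{n>=0} a_n x^n with a_0 = 1.
Substitute y = x^r sum a_n x^n and match x^{r+n}. The recurrence is
  D(n) a_n - 2 a_{n-1} - 1 a_{n-2} = 0,  where D(n) = (r+n)(r+n-1) + (7/6)(r+n) + (-1/3).
  a_n = [2 a_{n-1} + 1 a_{n-2}] / D(n).
Since the indicial polynomial factors as (r - r_1)(r - r_2), D(n) = (r_1 + n - r_1)(r_1 + n - r_2) = n(n + 7/6).
Evaluating step by step (a_0 = 1):
  n = 1: D(1) = 1(1 + 7/6) = 13/6; numerator = 2(1) = 2; a_1 = (2)/(13/6) = 12/13
  n = 2: D(2) = 2(2 + 7/6) = 19/3; numerator = 2(12/13) + 1(1) = 37/13; a_2 = (37/13)/(19/3) = 111/247
  n = 3: D(3) = 3(3 + 7/6) = 25/2; numerator = 2(111/247) + 1(12/13) = 450/247; a_3 = (450/247)/(25/2) = 36/247
  n = 4: D(4) = 4(4 + 7/6) = 62/3; numerator = 2(36/247) + 1(111/247) = 183/247; a_4 = (183/247)/(62/3) = 549/15314

r = 1/2; a_0 = 1; a_1 = 12/13; a_2 = 111/247; a_3 = 36/247; a_4 = 549/15314
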